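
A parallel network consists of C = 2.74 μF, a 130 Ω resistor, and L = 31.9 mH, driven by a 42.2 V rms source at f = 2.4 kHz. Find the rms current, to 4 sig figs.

1.687 A

ω = 2πf = 15080 rad/s
X_L = ωL = 481.0 Ω
X_C = 1/(ωC) = 24.20 Ω
Parallel: admittances add. Y = 1/R + 1/(jωL) + jωC
Y = (0.007692 + j0.03924) S
|Y| = 0.03999 S → |Z| = 1/|Y| = 25.01 Ω, ∠Z = −∠Y = -78.91°
I = V/|Z| = 42.2/25.01 = 1.687 A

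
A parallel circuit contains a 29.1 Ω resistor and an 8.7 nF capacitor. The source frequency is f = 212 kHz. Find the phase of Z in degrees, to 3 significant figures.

-18.6°

ω = 2πf = 1.332e+06 rad/s
X_C = 1/(ωC) = 86.3 Ω
Parallel: admittances add. Y = 1/R + jωC
Y = (0.0344 + j0.0116) S
|Y| = 0.0363 S → |Z| = 1/|Y| = 27.6 Ω, ∠Z = −∠Y = -18.6°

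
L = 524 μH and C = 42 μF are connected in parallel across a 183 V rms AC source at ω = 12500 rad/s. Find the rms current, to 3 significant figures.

68.1 A

X_L = ωL = 6.55 Ω
X_C = 1/(ωC) = 1.90 Ω
Parallel: admittances add. Y = 1/(jωL) + jωC
Y = (0 + j0.372) S
|Y| = 0.372 S → |Z| = 1/|Y| = 2.69 Ω, ∠Z = −∠Y = -90.0°
I = V/|Z| = 183/2.69 = 68.1 A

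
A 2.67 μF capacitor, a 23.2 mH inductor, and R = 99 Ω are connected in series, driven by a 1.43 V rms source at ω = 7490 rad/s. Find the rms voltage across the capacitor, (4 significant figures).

X_L = ωL = 173.8 Ω
X_C = 1/(ωC) = 50.00 Ω
Net reactance X = X_L − X_C = 123.8 Ω
Z = 99.00 + j123.8 Ω
|Z| = √(99.00² + 123.8²) = 158.5 Ω
I = V/|Z| = 9.023 mA
V_C = I·|Z_C| = 0.009023 × 50.00 = 0.4512 V

0.4512 V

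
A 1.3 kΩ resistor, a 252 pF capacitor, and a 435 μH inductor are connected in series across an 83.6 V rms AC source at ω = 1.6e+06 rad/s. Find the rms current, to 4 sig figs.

37.87 mA

X_L = ωL = 696.0 Ω
X_C = 1/(ωC) = 2480 Ω
Net reactance X = X_L − X_C = -1784 Ω
Z = 1300 − j1784 Ω
|Z| = √(1300² + 1784²) = 2208 Ω
I = V/|Z| = 83.6/2208 = 37.87 mA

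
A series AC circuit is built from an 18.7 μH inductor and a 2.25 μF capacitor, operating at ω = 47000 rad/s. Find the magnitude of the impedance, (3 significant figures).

X_L = ωL = 0.879 Ω
X_C = 1/(ωC) = 9.46 Ω
Net reactance X = X_L − X_C = -8.58 Ω
Z = − j8.58 Ω
|Z| = √(0² + 8.58²) = 8.58 Ω

8.58 Ω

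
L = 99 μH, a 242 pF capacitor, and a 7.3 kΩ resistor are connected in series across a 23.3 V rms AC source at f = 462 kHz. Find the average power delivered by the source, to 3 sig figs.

72.6 mW

ω = 2πf = 2.903e+06 rad/s
X_L = ωL = 287 Ω
X_C = 1/(ωC) = 1420 Ω
Net reactance X = X_L − X_C = -1140 Ω
Z = 7300 − j1140 Ω
|Z| = √(7300² + 1140²) = 7390 Ω
∠Z = arctan(-1140/7300) = -8.85°
I = V/|Z| = 3.15 mA
P = VI cos φ = 23.3 × 0.00315 × cos(-8.85°) = 72.6 mW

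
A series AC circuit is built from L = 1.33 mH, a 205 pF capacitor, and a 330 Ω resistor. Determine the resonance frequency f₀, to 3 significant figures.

ω₀ = 1/√(LC) = 1/√(0.00133 × 2.05e-10) = 1.915e+06 rad/s
f₀ = ω₀/(2π) = 305 kHz

305 kHz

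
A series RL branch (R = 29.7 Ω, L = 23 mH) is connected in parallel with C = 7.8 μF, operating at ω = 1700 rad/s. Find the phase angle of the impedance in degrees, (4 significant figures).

X_L = ωL = 39.10 Ω
X_C = 1/(ωC) = 75.41 Ω
Branch 1 (R+jX_L): Z₁ = 29.70 + j39.10 Ω, |Z₁| = 49.10 Ω
Branch 2 (−jX_C): Z₂ = −j75.41 Ω
Parallel: Z = Z₁Z₂/(Z₁+Z₂), |Z| = 78.93 Ω, ∠Z = 13.50°

13.50°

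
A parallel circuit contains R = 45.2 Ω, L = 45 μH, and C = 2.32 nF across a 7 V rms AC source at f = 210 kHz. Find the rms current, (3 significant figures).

182 mA

ω = 2πf = 1.319e+06 rad/s
X_L = ωL = 59.4 Ω
X_C = 1/(ωC) = 327 Ω
Parallel: admittances add. Y = 1/R + 1/(jωL) + jωC
Y = (0.0221 − j0.0138) S
|Y| = 0.0261 S → |Z| = 1/|Y| = 38.4 Ω, ∠Z = −∠Y = 31.9°
I = V/|Z| = 7/38.4 = 182 mA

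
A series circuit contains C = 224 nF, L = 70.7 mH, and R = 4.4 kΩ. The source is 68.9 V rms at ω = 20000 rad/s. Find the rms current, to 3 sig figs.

X_L = ωL = 1410 Ω
X_C = 1/(ωC) = 223 Ω
Net reactance X = X_L − X_C = 1190 Ω
Z = 4400 + j1190 Ω
|Z| = √(4400² + 1190²) = 4560 Ω
I = V/|Z| = 68.9/4560 = 15.1 mA

15.1 mA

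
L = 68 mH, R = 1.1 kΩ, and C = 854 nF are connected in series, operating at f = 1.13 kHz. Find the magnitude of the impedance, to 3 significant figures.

ω = 2πf = 7100 rad/s
X_L = ωL = 483 Ω
X_C = 1/(ωC) = 165 Ω
Net reactance X = X_L − X_C = 318 Ω
Z = 1100 + j318 Ω
|Z| = √(1100² + 318²) = 1150 Ω

1150 Ω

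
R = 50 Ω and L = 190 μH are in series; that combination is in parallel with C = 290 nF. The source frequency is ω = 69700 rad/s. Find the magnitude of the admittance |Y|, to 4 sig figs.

X_L = ωL = 13.24 Ω
X_C = 1/(ωC) = 49.47 Ω
Branch 1 (R+jX_L): Z₁ = 50.00 + j13.24 Ω, |Z₁| = 51.72 Ω
Branch 2 (−jX_C): Z₂ = −j49.47 Ω
Parallel: Z = Z₁Z₂/(Z₁+Z₂), |Z| = 41.44 Ω, ∠Z = -39.24°
|Y| = 1/|Z| = 24.13 mS

24.13 mS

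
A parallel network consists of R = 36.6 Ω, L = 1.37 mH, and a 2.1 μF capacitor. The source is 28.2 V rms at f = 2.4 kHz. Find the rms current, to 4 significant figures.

ω = 2πf = 15080 rad/s
X_L = ωL = 20.66 Ω
X_C = 1/(ωC) = 31.58 Ω
Parallel: admittances add. Y = 1/R + 1/(jωL) + jωC
Y = (0.02732 − j0.01674) S
|Y| = 0.03204 S → |Z| = 1/|Y| = 31.21 Ω, ∠Z = −∠Y = 31.49°
I = V/|Z| = 28.2/31.21 = 903.6 mA

903.6 mA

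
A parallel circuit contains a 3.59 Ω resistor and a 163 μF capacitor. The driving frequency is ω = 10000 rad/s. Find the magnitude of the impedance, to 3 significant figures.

0.605 Ω

X_C = 1/(ωC) = 0.613 Ω
Parallel: admittances add. Y = 1/R + jωC
Y = (0.279 + j1.63) S
|Y| = 1.65 S → |Z| = 1/|Y| = 0.605 Ω, ∠Z = −∠Y = -80.3°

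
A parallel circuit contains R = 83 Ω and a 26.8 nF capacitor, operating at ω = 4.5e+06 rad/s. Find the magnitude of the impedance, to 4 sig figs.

8.251 Ω

X_C = 1/(ωC) = 8.292 Ω
Parallel: admittances add. Y = 1/R + jωC
Y = (0.01205 + j0.1206) S
|Y| = 0.1212 S → |Z| = 1/|Y| = 8.251 Ω, ∠Z = −∠Y = -84.29°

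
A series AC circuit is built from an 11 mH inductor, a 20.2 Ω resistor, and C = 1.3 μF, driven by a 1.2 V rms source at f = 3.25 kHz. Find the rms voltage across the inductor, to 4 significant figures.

ω = 2πf = 20420 rad/s
X_L = ωL = 224.6 Ω
X_C = 1/(ωC) = 37.67 Ω
Net reactance X = X_L − X_C = 187.0 Ω
Z = 20.20 + j187.0 Ω
|Z| = √(20.20² + 187.0²) = 188.0 Ω
I = V/|Z| = 6.382 mA
V_L = I·|Z_L| = 0.006382 × 224.6 = 1.433 V

1.433 V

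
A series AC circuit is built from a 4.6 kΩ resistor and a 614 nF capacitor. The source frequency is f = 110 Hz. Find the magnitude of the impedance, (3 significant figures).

ω = 2πf = 691.2 rad/s
X_C = 1/(ωC) = 2360 Ω
Z = 4600 − j2360 Ω
|Z| = √(4600² + 2360²) = 5170 Ω

5170 Ω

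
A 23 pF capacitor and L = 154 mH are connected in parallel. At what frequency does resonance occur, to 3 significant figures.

ω₀ = 1/√(LC) = 1/√(0.154 × 2.3e-11) = 531300 rad/s
f₀ = ω₀/(2π) = 84.6 kHz

84.6 kHz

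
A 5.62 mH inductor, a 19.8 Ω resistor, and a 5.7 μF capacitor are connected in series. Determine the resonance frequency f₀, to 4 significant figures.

ω₀ = 1/√(LC) = 1/√(0.00562 × 5.7e-06) = 5587 rad/s
f₀ = ω₀/(2π) = 889.2 Hz

889.2 Hz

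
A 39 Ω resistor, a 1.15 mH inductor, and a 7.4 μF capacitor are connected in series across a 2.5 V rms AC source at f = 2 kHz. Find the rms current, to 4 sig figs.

63.82 mA

ω = 2πf = 12570 rad/s
X_L = ωL = 14.45 Ω
X_C = 1/(ωC) = 10.75 Ω
Net reactance X = X_L − X_C = 3.698 Ω
Z = 39.00 + j3.698 Ω
|Z| = √(39.00² + 3.698²) = 39.17 Ω
I = V/|Z| = 2.5/39.17 = 63.82 mA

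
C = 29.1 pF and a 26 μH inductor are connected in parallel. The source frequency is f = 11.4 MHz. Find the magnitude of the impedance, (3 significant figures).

646 Ω

ω = 2πf = 7.163e+07 rad/s
X_L = ωL = 1860 Ω
X_C = 1/(ωC) = 480 Ω
Parallel: admittances add. Y = 1/(jωL) + jωC
Y = (0 + j0.00155) S
|Y| = 0.00155 S → |Z| = 1/|Y| = 646 Ω, ∠Z = −∠Y = -90.0°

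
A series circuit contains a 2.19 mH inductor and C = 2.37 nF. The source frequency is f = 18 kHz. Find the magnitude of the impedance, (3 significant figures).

ω = 2πf = 113100 rad/s
X_L = ωL = 248 Ω
X_C = 1/(ωC) = 3730 Ω
Net reactance X = X_L − X_C = -3480 Ω
Z = − j3480 Ω
|Z| = √(0² + 3480²) = 3480 Ω

3480 Ω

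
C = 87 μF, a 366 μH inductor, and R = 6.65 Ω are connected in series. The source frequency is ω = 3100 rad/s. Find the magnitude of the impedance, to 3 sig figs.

7.13 Ω

X_L = ωL = 1.13 Ω
X_C = 1/(ωC) = 3.71 Ω
Net reactance X = X_L − X_C = -2.57 Ω
Z = 6.65 − j2.57 Ω
|Z| = √(6.65² + 2.57²) = 7.13 Ω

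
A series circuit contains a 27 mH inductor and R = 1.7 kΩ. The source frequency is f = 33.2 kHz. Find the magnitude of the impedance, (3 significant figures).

5880 Ω

ω = 2πf = 208600 rad/s
X_L = ωL = 5630 Ω
Z = 1700 + j5630 Ω
|Z| = √(1700² + 5630²) = 5880 Ω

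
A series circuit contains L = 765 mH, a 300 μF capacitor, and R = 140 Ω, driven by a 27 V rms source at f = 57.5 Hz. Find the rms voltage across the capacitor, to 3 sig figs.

0.826 V

ω = 2πf = 361.3 rad/s
X_L = ωL = 276 Ω
X_C = 1/(ωC) = 9.23 Ω
Net reactance X = X_L − X_C = 267 Ω
Z = 140 + j267 Ω
|Z| = √(140² + 267²) = 302 Ω
I = V/|Z| = 89.5 mA
V_C = I·|Z_C| = 0.0895 × 9.23 = 0.826 V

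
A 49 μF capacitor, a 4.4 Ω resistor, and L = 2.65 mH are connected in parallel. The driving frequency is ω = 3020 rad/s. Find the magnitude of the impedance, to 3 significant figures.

4.38 Ω

X_L = ωL = 8.00 Ω
X_C = 1/(ωC) = 6.76 Ω
Parallel: admittances add. Y = 1/R + 1/(jωL) + jωC
Y = (0.227 + j0.0230) S
|Y| = 0.228 S → |Z| = 1/|Y| = 4.38 Ω, ∠Z = −∠Y = -5.79°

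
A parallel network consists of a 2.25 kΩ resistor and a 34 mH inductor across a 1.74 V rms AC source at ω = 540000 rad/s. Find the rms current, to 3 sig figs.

X_L = ωL = 18400 Ω
Parallel: admittances add. Y = 1/R + 1/(jωL)
Y = (0.000444 − j5.45e-05) S
|Y| = 0.000448 S → |Z| = 1/|Y| = 2230 Ω, ∠Z = −∠Y = 6.99°
I = V/|Z| = 1.74/2230 = 779 μA

779 μA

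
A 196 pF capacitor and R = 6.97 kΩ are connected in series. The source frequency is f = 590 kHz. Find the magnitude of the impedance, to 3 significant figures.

7100 Ω

ω = 2πf = 3.707e+06 rad/s
X_C = 1/(ωC) = 1380 Ω
Z = 6970 − j1380 Ω
|Z| = √(6970² + 1380²) = 7100 Ω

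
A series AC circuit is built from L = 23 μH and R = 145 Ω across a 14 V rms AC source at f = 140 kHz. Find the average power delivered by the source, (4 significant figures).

1.326 W

ω = 2πf = 879600 rad/s
X_L = ωL = 20.23 Ω
Z = 145.0 + j20.23 Ω
|Z| = √(145.0² + 20.23²) = 146.4 Ω
∠Z = arctan(20.23/145.0) = 7.943°
I = V/|Z| = 95.63 mA
P = VI cos φ = 14 × 0.09563 × cos(7.943°) = 1.326 W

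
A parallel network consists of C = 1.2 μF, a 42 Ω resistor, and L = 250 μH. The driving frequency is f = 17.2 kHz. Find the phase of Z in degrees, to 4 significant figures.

-75.59°

ω = 2πf = 108100 rad/s
X_L = ωL = 27.02 Ω
X_C = 1/(ωC) = 7.711 Ω
Parallel: admittances add. Y = 1/R + 1/(jωL) + jωC
Y = (0.02381 + j0.09267) S
|Y| = 0.09568 S → |Z| = 1/|Y| = 10.45 Ω, ∠Z = −∠Y = -75.59°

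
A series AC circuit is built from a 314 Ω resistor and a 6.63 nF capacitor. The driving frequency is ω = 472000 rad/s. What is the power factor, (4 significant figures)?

X_C = 1/(ωC) = 319.6 Ω
Z = 314.0 − j319.6 Ω
|Z| = √(314.0² + 319.6²) = 448.0 Ω
∠Z = arctan(-319.6/314.0) = -45.50°
cos φ = cos(-45.50°) = 0.7009

0.7009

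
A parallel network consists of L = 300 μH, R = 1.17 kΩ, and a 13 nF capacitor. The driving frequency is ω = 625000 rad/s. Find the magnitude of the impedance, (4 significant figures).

X_L = ωL = 187.5 Ω
X_C = 1/(ωC) = 123.1 Ω
Parallel: admittances add. Y = 1/R + 1/(jωL) + jωC
Y = (0.0008547 + j0.002792) S
|Y| = 0.002920 S → |Z| = 1/|Y| = 342.5 Ω, ∠Z = −∠Y = -72.98°

342.5 Ω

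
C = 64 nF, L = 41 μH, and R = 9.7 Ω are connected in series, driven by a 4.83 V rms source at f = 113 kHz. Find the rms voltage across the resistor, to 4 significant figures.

3.897 V

ω = 2πf = 710000 rad/s
X_L = ωL = 29.11 Ω
X_C = 1/(ωC) = 22.01 Ω
Net reactance X = X_L − X_C = 7.103 Ω
Z = 9.700 + j7.103 Ω
|Z| = √(9.700² + 7.103²) = 12.02 Ω
I = V/|Z| = 401.7 mA
V_R = I·|Z_R| = 0.4017 × 9.700 = 3.897 V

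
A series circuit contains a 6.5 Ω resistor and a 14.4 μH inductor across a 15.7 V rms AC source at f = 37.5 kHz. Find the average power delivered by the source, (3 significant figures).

29.8 W

ω = 2πf = 235600 rad/s
X_L = ωL = 3.39 Ω
Z = 6.50 + j3.39 Ω
|Z| = √(6.50² + 3.39²) = 7.33 Ω
∠Z = arctan(3.39/6.50) = 27.6°
I = V/|Z| = 2.14 A
P = VI cos φ = 15.7 × 2.14 × cos(27.6°) = 29.8 W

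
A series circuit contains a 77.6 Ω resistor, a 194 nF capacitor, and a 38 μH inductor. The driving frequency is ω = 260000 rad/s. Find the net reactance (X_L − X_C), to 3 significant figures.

-9.95 Ω

X_L = ωL = 9.88 Ω
X_C = 1/(ωC) = 19.8 Ω
X = 9.88 − 19.8 = -9.95 Ω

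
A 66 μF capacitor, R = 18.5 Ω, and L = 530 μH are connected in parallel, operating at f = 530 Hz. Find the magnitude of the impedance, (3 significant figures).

2.85 Ω

ω = 2πf = 3330 rad/s
X_L = ωL = 1.76 Ω
X_C = 1/(ωC) = 4.55 Ω
Parallel: admittances add. Y = 1/R + 1/(jωL) + jωC
Y = (0.0541 − j0.347) S
|Y| = 0.351 S → |Z| = 1/|Y| = 2.85 Ω, ∠Z = −∠Y = 81.1°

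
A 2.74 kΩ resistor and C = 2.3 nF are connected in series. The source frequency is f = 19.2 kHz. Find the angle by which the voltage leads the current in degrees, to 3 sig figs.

-52.8°

ω = 2πf = 120600 rad/s
X_C = 1/(ωC) = 3600 Ω
Z = 2740 − j3600 Ω
|Z| = √(2740² + 3600²) = 4530 Ω
∠Z = arctan(-3600/2740) = -52.8°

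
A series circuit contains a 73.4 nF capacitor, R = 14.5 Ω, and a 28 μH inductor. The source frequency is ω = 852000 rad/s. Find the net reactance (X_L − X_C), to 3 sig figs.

X_L = ωL = 23.9 Ω
X_C = 1/(ωC) = 16.0 Ω
X = 23.9 − 16.0 = 7.87 Ω

7.87 Ω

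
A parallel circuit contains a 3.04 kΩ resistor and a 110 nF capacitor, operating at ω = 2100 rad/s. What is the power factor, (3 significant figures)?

0.818

X_C = 1/(ωC) = 4330 Ω
Parallel: admittances add. Y = 1/R + jωC
Y = (0.000329 + j0.000231) S
|Y| = 0.000402 S → |Z| = 1/|Y| = 2490 Ω, ∠Z = −∠Y = -35.1°
cos φ = cos(-35.1°) = 0.818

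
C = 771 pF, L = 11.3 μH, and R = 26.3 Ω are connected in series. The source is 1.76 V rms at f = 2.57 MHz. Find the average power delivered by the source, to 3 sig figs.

7.32 mW

ω = 2πf = 1.615e+07 rad/s
X_L = ωL = 182 Ω
X_C = 1/(ωC) = 80.3 Ω
Net reactance X = X_L − X_C = 102 Ω
Z = 26.3 + j102 Ω
|Z| = √(26.3² + 102²) = 105 Ω
∠Z = arctan(102/26.3) = 75.6°
I = V/|Z| = 16.7 mA
P = VI cos φ = 1.76 × 0.0167 × cos(75.6°) = 7.32 mW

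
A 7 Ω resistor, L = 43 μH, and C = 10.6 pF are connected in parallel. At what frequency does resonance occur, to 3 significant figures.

ω₀ = 1/√(LC) = 1/√(4.3e-05 × 1.06e-11) = 4.684e+07 rad/s
f₀ = ω₀/(2π) = 7.45 MHz

7.45 MHz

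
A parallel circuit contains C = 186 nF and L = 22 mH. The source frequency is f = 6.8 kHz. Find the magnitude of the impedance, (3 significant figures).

ω = 2πf = 42730 rad/s
X_L = ωL = 940 Ω
X_C = 1/(ωC) = 126 Ω
Parallel: admittances add. Y = 1/(jωL) + jωC
Y = (0 + j0.00688) S
|Y| = 0.00688 S → |Z| = 1/|Y| = 145 Ω, ∠Z = −∠Y = -90.0°

145 Ω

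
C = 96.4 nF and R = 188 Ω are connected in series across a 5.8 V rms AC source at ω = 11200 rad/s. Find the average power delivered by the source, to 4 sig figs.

7.081 mW

X_C = 1/(ωC) = 926.2 Ω
Z = 188.0 − j926.2 Ω
|Z| = √(188.0² + 926.2²) = 945.1 Ω
∠Z = arctan(-926.2/188.0) = -78.53°
I = V/|Z| = 6.137 mA
P = VI cos φ = 5.8 × 0.006137 × cos(-78.53°) = 7.081 mW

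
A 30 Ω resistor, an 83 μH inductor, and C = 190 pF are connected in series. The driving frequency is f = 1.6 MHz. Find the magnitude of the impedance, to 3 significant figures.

ω = 2πf = 1.005e+07 rad/s
X_L = ωL = 834 Ω
X_C = 1/(ωC) = 524 Ω
Net reactance X = X_L − X_C = 311 Ω
Z = 30.0 + j311 Ω
|Z| = √(30.0² + 311²) = 312 Ω

312 Ω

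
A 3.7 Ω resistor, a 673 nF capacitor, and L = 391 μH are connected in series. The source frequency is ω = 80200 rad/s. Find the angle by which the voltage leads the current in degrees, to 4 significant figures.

73.91°

X_L = ωL = 31.36 Ω
X_C = 1/(ωC) = 18.53 Ω
Net reactance X = X_L − X_C = 12.83 Ω
Z = 3.700 + j12.83 Ω
|Z| = √(3.700² + 12.83²) = 13.35 Ω
∠Z = arctan(12.83/3.700) = 73.91°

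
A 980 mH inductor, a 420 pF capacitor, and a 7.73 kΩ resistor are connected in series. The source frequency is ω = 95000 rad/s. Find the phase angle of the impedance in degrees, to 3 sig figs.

X_L = ωL = 93100 Ω
X_C = 1/(ωC) = 25100 Ω
Net reactance X = X_L − X_C = 68000 Ω
Z = 7730 + j68000 Ω
|Z| = √(7730² + 68000²) = 68500 Ω
∠Z = arctan(68000/7730) = 83.5°

83.5°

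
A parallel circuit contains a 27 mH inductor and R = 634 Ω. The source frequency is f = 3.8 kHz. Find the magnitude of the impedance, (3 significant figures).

ω = 2πf = 23880 rad/s
X_L = ωL = 645 Ω
Parallel: admittances add. Y = 1/R + 1/(jωL)
Y = (0.00158 − j0.00155) S
|Y| = 0.00221 S → |Z| = 1/|Y| = 452 Ω, ∠Z = −∠Y = 44.5°

452 Ω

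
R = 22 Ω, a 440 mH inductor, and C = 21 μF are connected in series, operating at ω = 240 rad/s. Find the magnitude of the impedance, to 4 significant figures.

X_L = ωL = 105.6 Ω
X_C = 1/(ωC) = 198.4 Ω
Net reactance X = X_L − X_C = -92.81 Ω
Z = 22.00 − j92.81 Ω
|Z| = √(22.00² + 92.81²) = 95.38 Ω

95.38 Ω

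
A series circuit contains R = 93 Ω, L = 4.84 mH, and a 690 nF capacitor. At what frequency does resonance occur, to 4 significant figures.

2.754 kHz

ω₀ = 1/√(LC) = 1/√(0.00484 × 6.9e-07) = 17300 rad/s
f₀ = ω₀/(2π) = 2.754 kHz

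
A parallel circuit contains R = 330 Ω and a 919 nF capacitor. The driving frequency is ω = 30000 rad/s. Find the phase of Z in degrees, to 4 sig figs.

X_C = 1/(ωC) = 36.27 Ω
Parallel: admittances add. Y = 1/R + jωC
Y = (0.003030 + j0.02757) S
|Y| = 0.02774 S → |Z| = 1/|Y| = 36.05 Ω, ∠Z = −∠Y = -83.73°

-83.73°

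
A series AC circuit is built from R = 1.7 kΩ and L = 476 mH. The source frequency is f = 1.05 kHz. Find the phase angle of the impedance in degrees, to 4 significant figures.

61.57°

ω = 2πf = 6597 rad/s
X_L = ωL = 3140 Ω
Z = 1700 + j3140 Ω
|Z| = √(1700² + 3140²) = 3571 Ω
∠Z = arctan(3140/1700) = 61.57°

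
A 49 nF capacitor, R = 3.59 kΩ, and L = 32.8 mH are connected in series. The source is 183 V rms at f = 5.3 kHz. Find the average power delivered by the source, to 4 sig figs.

ω = 2πf = 33300 rad/s
X_L = ωL = 1092 Ω
X_C = 1/(ωC) = 612.8 Ω
Net reactance X = X_L − X_C = 479.4 Ω
Z = 3590 + j479.4 Ω
|Z| = √(3590² + 479.4²) = 3622 Ω
∠Z = arctan(479.4/3590) = 7.607°
I = V/|Z| = 50.53 mA
P = VI cos φ = 183 × 0.05053 × cos(7.607°) = 9.165 W

9.165 W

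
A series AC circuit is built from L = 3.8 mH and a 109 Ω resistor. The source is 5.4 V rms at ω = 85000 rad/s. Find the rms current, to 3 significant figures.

15.8 mA

X_L = ωL = 323 Ω
Z = 109 + j323 Ω
|Z| = √(109² + 323²) = 341 Ω
I = V/|Z| = 5.4/341 = 15.8 mA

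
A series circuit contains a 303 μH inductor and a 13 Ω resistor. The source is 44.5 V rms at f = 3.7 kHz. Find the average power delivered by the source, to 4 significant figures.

ω = 2πf = 23250 rad/s
X_L = ωL = 7.044 Ω
Z = 13.00 + j7.044 Ω
|Z| = √(13.00² + 7.044²) = 14.79 Ω
∠Z = arctan(7.044/13.00) = 28.45°
I = V/|Z| = 3.010 A
P = VI cos φ = 44.5 × 3.010 × cos(28.45°) = 117.8 W

117.8 W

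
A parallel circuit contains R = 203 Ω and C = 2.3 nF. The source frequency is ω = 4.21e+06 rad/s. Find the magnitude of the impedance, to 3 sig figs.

92.0 Ω

X_C = 1/(ωC) = 103 Ω
Parallel: admittances add. Y = 1/R + jωC
Y = (0.00493 + j0.00968) S
|Y| = 0.0109 S → |Z| = 1/|Y| = 92.0 Ω, ∠Z = −∠Y = -63.0°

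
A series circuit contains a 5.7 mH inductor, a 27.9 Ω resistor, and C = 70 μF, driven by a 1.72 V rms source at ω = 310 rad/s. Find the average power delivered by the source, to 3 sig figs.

X_L = ωL = 1.77 Ω
X_C = 1/(ωC) = 46.1 Ω
Net reactance X = X_L − X_C = -44.3 Ω
Z = 27.9 − j44.3 Ω
|Z| = √(27.9² + 44.3²) = 52.4 Ω
∠Z = arctan(-44.3/27.9) = -57.8°
I = V/|Z| = 32.8 mA
P = VI cos φ = 1.72 × 0.0328 × cos(-57.8°) = 30.1 mW

30.1 mW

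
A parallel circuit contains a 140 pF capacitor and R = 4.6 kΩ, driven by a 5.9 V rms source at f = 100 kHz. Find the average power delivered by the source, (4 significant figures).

7.567 mW

ω = 2πf = 628300 rad/s
X_C = 1/(ωC) = 11370 Ω
Parallel: admittances add. Y = 1/R + jωC
Y = (0.0002174 + j8.796e-05) S
|Y| = 0.0002345 S → |Z| = 1/|Y| = 4264 Ω, ∠Z = −∠Y = -22.03°
I = V/|Z| = 1.384 mA
P = VI cos φ = 5.9 × 0.001384 × cos(-22.03°) = 7.567 mW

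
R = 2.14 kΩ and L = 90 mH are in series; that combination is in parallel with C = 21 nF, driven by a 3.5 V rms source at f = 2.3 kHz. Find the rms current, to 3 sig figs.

ω = 2πf = 14450 rad/s
X_L = ωL = 1300 Ω
X_C = 1/(ωC) = 3300 Ω
Branch 1 (R+jX_L): Z₁ = 2140 + j1300 Ω, |Z₁| = 2500 Ω
Branch 2 (−jX_C): Z₂ = −j3300 Ω
Parallel: Z = Z₁Z₂/(Z₁+Z₂), |Z| = 2820 Ω, ∠Z = -15.7°
I = V/|Z| = 3.5/2820 = 1.24 mA

1.24 mA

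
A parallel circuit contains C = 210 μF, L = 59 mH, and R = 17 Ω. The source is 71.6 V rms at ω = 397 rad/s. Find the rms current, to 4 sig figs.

X_L = ωL = 23.42 Ω
X_C = 1/(ωC) = 11.99 Ω
Parallel: admittances add. Y = 1/R + 1/(jωL) + jωC
Y = (0.05882 + j0.04068) S
|Y| = 0.07152 S → |Z| = 1/|Y| = 13.98 Ω, ∠Z = −∠Y = -34.66°
I = V/|Z| = 71.6/13.98 = 5.121 A

5.121 A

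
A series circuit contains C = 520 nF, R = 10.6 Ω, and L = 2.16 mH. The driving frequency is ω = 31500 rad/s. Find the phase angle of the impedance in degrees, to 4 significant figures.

X_L = ωL = 68.04 Ω
X_C = 1/(ωC) = 61.05 Ω
Net reactance X = X_L − X_C = 6.990 Ω
Z = 10.60 + j6.990 Ω
|Z| = √(10.60² + 6.990²) = 12.70 Ω
∠Z = arctan(6.990/10.60) = 33.40°

33.40°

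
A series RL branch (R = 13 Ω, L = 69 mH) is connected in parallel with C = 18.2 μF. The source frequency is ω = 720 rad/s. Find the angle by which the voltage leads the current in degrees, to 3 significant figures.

49.3°

X_L = ωL = 49.7 Ω
X_C = 1/(ωC) = 76.3 Ω
Branch 1 (R+jX_L): Z₁ = 13.0 + j49.7 Ω, |Z₁| = 51.4 Ω
Branch 2 (−jX_C): Z₂ = −j76.3 Ω
Parallel: Z = Z₁Z₂/(Z₁+Z₂), |Z| = 132 Ω, ∠Z = 49.3°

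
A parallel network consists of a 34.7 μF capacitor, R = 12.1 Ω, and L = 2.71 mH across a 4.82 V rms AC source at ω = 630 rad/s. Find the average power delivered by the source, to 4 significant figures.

1.920 W

X_L = ωL = 1.707 Ω
X_C = 1/(ωC) = 45.74 Ω
Parallel: admittances add. Y = 1/R + 1/(jωL) + jωC
Y = (0.08264 − j0.5639) S
|Y| = 0.5699 S → |Z| = 1/|Y| = 1.755 Ω, ∠Z = −∠Y = 81.66°
I = V/|Z| = 2.747 A
P = VI cos φ = 4.82 × 2.747 × cos(81.66°) = 1.920 W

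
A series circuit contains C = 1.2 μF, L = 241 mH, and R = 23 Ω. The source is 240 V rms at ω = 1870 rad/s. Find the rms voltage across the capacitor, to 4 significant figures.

4542 V

X_L = ωL = 450.7 Ω
X_C = 1/(ωC) = 445.6 Ω
Net reactance X = X_L − X_C = 5.037 Ω
Z = 23.00 + j5.037 Ω
|Z| = √(23.00² + 5.037²) = 23.55 Ω
I = V/|Z| = 10.19 A
V_C = I·|Z_C| = 10.19 × 445.6 = 4542 V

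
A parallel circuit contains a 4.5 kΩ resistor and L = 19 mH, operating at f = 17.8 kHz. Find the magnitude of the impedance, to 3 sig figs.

ω = 2πf = 111800 rad/s
X_L = ωL = 2120 Ω
Parallel: admittances add. Y = 1/R + 1/(jωL)
Y = (0.000222 − j0.000471) S
|Y| = 0.000520 S → |Z| = 1/|Y| = 1920 Ω, ∠Z = −∠Y = 64.7°

1920 Ω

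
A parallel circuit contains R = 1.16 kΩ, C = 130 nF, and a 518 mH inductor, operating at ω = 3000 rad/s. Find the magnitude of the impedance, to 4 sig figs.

1113 Ω

X_L = ωL = 1554 Ω
X_C = 1/(ωC) = 2564 Ω
Parallel: admittances add. Y = 1/R + 1/(jωL) + jωC
Y = (0.0008621 − j0.0002535) S
|Y| = 0.0008986 S → |Z| = 1/|Y| = 1113 Ω, ∠Z = −∠Y = 16.39°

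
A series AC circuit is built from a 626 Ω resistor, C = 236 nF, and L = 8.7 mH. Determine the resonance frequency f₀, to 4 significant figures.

ω₀ = 1/√(LC) = 1/√(0.0087 × 2.36e-07) = 22070 rad/s
f₀ = ω₀/(2π) = 3.512 kHz

3.512 kHz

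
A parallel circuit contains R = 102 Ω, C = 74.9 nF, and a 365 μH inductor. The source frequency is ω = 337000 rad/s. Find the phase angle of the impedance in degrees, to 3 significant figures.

X_L = ωL = 123 Ω
X_C = 1/(ωC) = 39.6 Ω
Parallel: admittances add. Y = 1/R + 1/(jωL) + jωC
Y = (0.00980 + j0.0171) S
|Y| = 0.0197 S → |Z| = 1/|Y| = 50.7 Ω, ∠Z = −∠Y = -60.2°

-60.2°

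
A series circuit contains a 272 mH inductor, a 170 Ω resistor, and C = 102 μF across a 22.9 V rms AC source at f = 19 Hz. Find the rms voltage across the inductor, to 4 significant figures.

4.199 V

ω = 2πf = 119.4 rad/s
X_L = ωL = 32.47 Ω
X_C = 1/(ωC) = 82.12 Ω
Net reactance X = X_L − X_C = -49.65 Ω
Z = 170.0 − j49.65 Ω
|Z| = √(170.0² + 49.65²) = 177.1 Ω
I = V/|Z| = 129.3 mA
V_L = I·|Z_L| = 0.1293 × 32.47 = 4.199 V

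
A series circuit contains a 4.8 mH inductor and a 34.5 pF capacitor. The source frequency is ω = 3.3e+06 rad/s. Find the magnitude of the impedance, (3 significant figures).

X_L = ωL = 15800 Ω
X_C = 1/(ωC) = 8780 Ω
Net reactance X = X_L − X_C = 7060 Ω
Z = j7060 Ω
|Z| = √(0² + 7060²) = 7060 Ω

7060 Ω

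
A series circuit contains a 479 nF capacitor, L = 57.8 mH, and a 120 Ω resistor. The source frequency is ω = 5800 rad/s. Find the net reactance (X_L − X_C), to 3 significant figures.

X_L = ωL = 335 Ω
X_C = 1/(ωC) = 360 Ω
X = 335 − 360 = -24.7 Ω

-24.7 Ω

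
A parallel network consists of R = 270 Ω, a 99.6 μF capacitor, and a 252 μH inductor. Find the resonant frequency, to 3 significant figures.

1.00 kHz

ω₀ = 1/√(LC) = 1/√(0.000252 × 9.96e-05) = 6312 rad/s
f₀ = ω₀/(2π) = 1.00 kHz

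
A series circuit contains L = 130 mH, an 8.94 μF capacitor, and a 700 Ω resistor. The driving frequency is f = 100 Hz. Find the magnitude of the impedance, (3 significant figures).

707 Ω

ω = 2πf = 628.3 rad/s
X_L = ωL = 81.7 Ω
X_C = 1/(ωC) = 178 Ω
Net reactance X = X_L − X_C = -96.3 Ω
Z = 700 − j96.3 Ω
|Z| = √(700² + 96.3²) = 707 Ω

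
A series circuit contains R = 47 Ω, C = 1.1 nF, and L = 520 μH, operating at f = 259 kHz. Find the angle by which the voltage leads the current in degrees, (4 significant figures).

ω = 2πf = 1.627e+06 rad/s
X_L = ωL = 846.2 Ω
X_C = 1/(ωC) = 558.6 Ω
Net reactance X = X_L − X_C = 287.6 Ω
Z = 47.00 + j287.6 Ω
|Z| = √(47.00² + 287.6²) = 291.4 Ω
∠Z = arctan(287.6/47.00) = 80.72°

80.72°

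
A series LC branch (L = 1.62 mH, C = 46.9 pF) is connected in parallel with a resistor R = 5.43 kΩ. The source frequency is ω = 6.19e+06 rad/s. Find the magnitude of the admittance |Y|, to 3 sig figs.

239 μS

X_L = ωL = 10000 Ω
X_C = 1/(ωC) = 3440 Ω
Branch 1: Z₁ = R = 5430 Ω
Branch 2 (series LC): Z₂ = j(X_L − X_C) = j6580 Ω
Parallel: Z = Z₁Z₂/(Z₁+Z₂), |Z| = 4190 Ω, ∠Z = 39.5°
|Y| = 1/|Z| = 239 μS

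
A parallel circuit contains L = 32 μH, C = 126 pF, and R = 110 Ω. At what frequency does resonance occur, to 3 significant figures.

ω₀ = 1/√(LC) = 1/√(3.2e-05 × 1.26e-10) = 1.575e+07 rad/s
f₀ = ω₀/(2π) = 2.51 MHz

2.51 MHz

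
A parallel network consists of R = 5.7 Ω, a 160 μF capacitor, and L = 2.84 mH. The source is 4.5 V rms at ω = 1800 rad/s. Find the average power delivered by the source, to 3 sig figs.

3.55 W

X_L = ωL = 5.11 Ω
X_C = 1/(ωC) = 3.47 Ω
Parallel: admittances add. Y = 1/R + 1/(jωL) + jωC
Y = (0.175 + j0.0924) S
|Y| = 0.198 S → |Z| = 1/|Y| = 5.04 Ω, ∠Z = −∠Y = -27.8°
I = V/|Z| = 892 mA
P = VI cos φ = 4.5 × 0.892 × cos(-27.8°) = 3.55 W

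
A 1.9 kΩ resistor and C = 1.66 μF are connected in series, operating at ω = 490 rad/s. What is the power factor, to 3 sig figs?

X_C = 1/(ωC) = 1230 Ω
Z = 1900 − j1230 Ω
|Z| = √(1900² + 1230²) = 2260 Ω
∠Z = arctan(-1230/1900) = -32.9°
cos φ = cos(-32.9°) = 0.840

0.840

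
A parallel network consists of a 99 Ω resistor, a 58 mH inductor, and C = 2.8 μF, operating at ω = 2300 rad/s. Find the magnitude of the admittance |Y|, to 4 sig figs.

X_L = ωL = 133.4 Ω
X_C = 1/(ωC) = 155.3 Ω
Parallel: admittances add. Y = 1/R + 1/(jωL) + jωC
Y = (0.01010 − j0.001056) S
|Y| = 0.01016 S → |Z| = 1/|Y| = 98.46 Ω, ∠Z = −∠Y = 5.970°

10.16 mS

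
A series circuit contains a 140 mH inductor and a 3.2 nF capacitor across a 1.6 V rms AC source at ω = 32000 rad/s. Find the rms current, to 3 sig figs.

303 μA

X_L = ωL = 4480 Ω
X_C = 1/(ωC) = 9770 Ω
Net reactance X = X_L − X_C = -5290 Ω
Z = − j5290 Ω
|Z| = √(0² + 5290²) = 5290 Ω
I = V/|Z| = 1.6/5290 = 303 μA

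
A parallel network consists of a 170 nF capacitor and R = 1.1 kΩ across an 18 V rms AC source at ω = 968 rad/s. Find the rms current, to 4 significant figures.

16.63 mA

X_C = 1/(ωC) = 6077 Ω
Parallel: admittances add. Y = 1/R + jωC
Y = (0.0009091 + j0.0001646) S
|Y| = 0.0009239 S → |Z| = 1/|Y| = 1082 Ω, ∠Z = −∠Y = -10.26°
I = V/|Z| = 18/1082 = 16.63 mA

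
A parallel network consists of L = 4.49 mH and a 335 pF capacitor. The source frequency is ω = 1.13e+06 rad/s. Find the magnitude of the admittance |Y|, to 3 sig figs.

X_L = ωL = 5070 Ω
X_C = 1/(ωC) = 2640 Ω
Parallel: admittances add. Y = 1/(jωL) + jωC
Y = (0 + j0.000181) S
|Y| = 0.000181 S → |Z| = 1/|Y| = 5510 Ω, ∠Z = −∠Y = -90.0°

181 μS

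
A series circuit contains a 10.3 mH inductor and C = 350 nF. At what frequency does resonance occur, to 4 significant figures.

ω₀ = 1/√(LC) = 1/√(0.0103 × 3.5e-07) = 16660 rad/s
f₀ = ω₀/(2π) = 2.651 kHz

2.651 kHz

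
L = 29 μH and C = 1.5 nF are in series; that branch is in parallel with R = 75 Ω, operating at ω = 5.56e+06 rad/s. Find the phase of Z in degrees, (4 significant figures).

61.14°

X_L = ωL = 161.2 Ω
X_C = 1/(ωC) = 119.9 Ω
Branch 1: Z₁ = R = 75.00 Ω
Branch 2 (series LC): Z₂ = j(X_L − X_C) = j41.34 Ω
Parallel: Z = Z₁Z₂/(Z₁+Z₂), |Z| = 36.20 Ω, ∠Z = 61.14°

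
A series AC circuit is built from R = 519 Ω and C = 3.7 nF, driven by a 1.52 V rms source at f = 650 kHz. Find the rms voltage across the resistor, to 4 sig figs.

1.508 V

ω = 2πf = 4.084e+06 rad/s
X_C = 1/(ωC) = 66.18 Ω
Z = 519.0 − j66.18 Ω
|Z| = √(519.0² + 66.18²) = 523.2 Ω
I = V/|Z| = 2.905 mA
V_R = I·|Z_R| = 0.002905 × 519.0 = 1.508 V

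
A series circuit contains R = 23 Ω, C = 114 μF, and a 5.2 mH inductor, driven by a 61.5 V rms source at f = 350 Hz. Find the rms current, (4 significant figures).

2.544 A

ω = 2πf = 2199 rad/s
X_L = ωL = 11.44 Ω
X_C = 1/(ωC) = 3.989 Ω
Net reactance X = X_L − X_C = 7.447 Ω
Z = 23.00 + j7.447 Ω
|Z| = √(23.00² + 7.447²) = 24.18 Ω
I = V/|Z| = 61.5/24.18 = 2.544 A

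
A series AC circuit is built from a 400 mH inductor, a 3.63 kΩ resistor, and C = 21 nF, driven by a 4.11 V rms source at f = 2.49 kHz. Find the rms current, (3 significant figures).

848 μA

ω = 2πf = 15650 rad/s
X_L = ωL = 6260 Ω
X_C = 1/(ωC) = 3040 Ω
Net reactance X = X_L − X_C = 3210 Ω
Z = 3630 + j3210 Ω
|Z| = √(3630² + 3210²) = 4850 Ω
I = V/|Z| = 4.11/4850 = 848 μA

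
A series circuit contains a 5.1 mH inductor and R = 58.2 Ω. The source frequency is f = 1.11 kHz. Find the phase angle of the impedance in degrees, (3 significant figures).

ω = 2πf = 6974 rad/s
X_L = ωL = 35.6 Ω
Z = 58.2 + j35.6 Ω
|Z| = √(58.2² + 35.6²) = 68.2 Ω
∠Z = arctan(35.6/58.2) = 31.4°

31.4°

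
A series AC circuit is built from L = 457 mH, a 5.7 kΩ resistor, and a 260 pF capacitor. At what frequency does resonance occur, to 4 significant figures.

14.60 kHz

ω₀ = 1/√(LC) = 1/√(0.457 × 2.6e-10) = 91740 rad/s
f₀ = ω₀/(2π) = 14.60 kHz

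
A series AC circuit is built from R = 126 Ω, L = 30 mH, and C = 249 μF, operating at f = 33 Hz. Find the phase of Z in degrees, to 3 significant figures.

-5.96°

ω = 2πf = 207.3 rad/s
X_L = ωL = 6.22 Ω
X_C = 1/(ωC) = 19.4 Ω
Net reactance X = X_L − X_C = -13.1 Ω
Z = 126 − j13.1 Ω
|Z| = √(126² + 13.1²) = 127 Ω
∠Z = arctan(-13.1/126) = -5.96°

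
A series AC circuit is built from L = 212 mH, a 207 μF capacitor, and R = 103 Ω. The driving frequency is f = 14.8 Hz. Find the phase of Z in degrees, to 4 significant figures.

-17.38°

ω = 2πf = 92.99 rad/s
X_L = ωL = 19.71 Ω
X_C = 1/(ωC) = 51.95 Ω
Net reactance X = X_L − X_C = -32.24 Ω
Z = 103.0 − j32.24 Ω
|Z| = √(103.0² + 32.24²) = 107.9 Ω
∠Z = arctan(-32.24/103.0) = -17.38°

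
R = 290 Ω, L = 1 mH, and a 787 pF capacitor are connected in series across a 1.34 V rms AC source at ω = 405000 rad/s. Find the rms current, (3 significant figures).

X_L = ωL = 405 Ω
X_C = 1/(ωC) = 3140 Ω
Net reactance X = X_L − X_C = -2730 Ω
Z = 290 − j2730 Ω
|Z| = √(290² + 2730²) = 2750 Ω
I = V/|Z| = 1.34/2750 = 488 μA

488 μA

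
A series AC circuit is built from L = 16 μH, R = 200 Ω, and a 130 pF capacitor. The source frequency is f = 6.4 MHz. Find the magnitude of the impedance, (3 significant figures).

494 Ω

ω = 2πf = 4.021e+07 rad/s
X_L = ωL = 643 Ω
X_C = 1/(ωC) = 191 Ω
Net reactance X = X_L − X_C = 452 Ω
Z = 200 + j452 Ω
|Z| = √(200² + 452²) = 494 Ω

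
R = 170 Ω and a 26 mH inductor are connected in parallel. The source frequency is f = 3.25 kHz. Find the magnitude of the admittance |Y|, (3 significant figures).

ω = 2πf = 20420 rad/s
X_L = ωL = 531 Ω
Parallel: admittances add. Y = 1/R + 1/(jωL)
Y = (0.00588 − j0.00188) S
|Y| = 0.00618 S → |Z| = 1/|Y| = 162 Ω, ∠Z = −∠Y = 17.8°

6.18 mS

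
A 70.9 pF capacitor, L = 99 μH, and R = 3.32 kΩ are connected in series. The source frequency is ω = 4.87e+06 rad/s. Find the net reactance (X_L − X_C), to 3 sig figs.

X_L = ωL = 482 Ω
X_C = 1/(ωC) = 2900 Ω
X = 482 − 2900 = -2410 Ω

-2410 Ω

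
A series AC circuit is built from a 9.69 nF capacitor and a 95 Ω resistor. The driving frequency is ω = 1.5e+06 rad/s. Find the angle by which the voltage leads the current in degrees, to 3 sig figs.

-35.9°

X_C = 1/(ωC) = 68.8 Ω
Z = 95.0 − j68.8 Ω
|Z| = √(95.0² + 68.8²) = 117 Ω
∠Z = arctan(-68.8/95.0) = -35.9°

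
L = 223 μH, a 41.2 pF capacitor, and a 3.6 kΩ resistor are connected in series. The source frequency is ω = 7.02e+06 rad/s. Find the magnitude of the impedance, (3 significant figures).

X_L = ωL = 1570 Ω
X_C = 1/(ωC) = 3460 Ω
Net reactance X = X_L − X_C = -1890 Ω
Z = 3600 − j1890 Ω
|Z| = √(3600² + 1890²) = 4070 Ω

4070 Ω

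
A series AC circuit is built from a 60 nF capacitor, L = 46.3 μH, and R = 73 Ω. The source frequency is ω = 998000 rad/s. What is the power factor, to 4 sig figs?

0.9271

X_L = ωL = 46.21 Ω
X_C = 1/(ωC) = 16.70 Ω
Net reactance X = X_L − X_C = 29.51 Ω
Z = 73.00 + j29.51 Ω
|Z| = √(73.00² + 29.51²) = 78.74 Ω
∠Z = arctan(29.51/73.00) = 22.01°
cos φ = cos(22.01°) = 0.9271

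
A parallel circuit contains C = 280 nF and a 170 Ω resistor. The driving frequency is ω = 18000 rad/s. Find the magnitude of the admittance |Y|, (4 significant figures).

7.746 mS

X_C = 1/(ωC) = 198.4 Ω
Parallel: admittances add. Y = 1/R + jωC
Y = (0.005882 + j0.005040) S
|Y| = 0.007746 S → |Z| = 1/|Y| = 129.1 Ω, ∠Z = −∠Y = -40.59°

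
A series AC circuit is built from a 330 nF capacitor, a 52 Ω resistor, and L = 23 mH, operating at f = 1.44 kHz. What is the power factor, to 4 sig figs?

ω = 2πf = 9048 rad/s
X_L = ωL = 208.1 Ω
X_C = 1/(ωC) = 334.9 Ω
Net reactance X = X_L − X_C = -126.8 Ω
Z = 52.00 − j126.8 Ω
|Z| = √(52.00² + 126.8²) = 137.1 Ω
∠Z = arctan(-126.8/52.00) = -67.71°
cos φ = cos(-67.71°) = 0.3794

0.3794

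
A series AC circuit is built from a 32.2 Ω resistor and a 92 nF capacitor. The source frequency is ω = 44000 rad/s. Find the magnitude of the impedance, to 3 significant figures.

249 Ω

X_C = 1/(ωC) = 247 Ω
Z = 32.2 − j247 Ω
|Z| = √(32.2² + 247²) = 249 Ω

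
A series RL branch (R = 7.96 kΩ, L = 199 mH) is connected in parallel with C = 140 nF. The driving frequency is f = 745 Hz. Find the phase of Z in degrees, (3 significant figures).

ω = 2πf = 4681 rad/s
X_L = ωL = 932 Ω
X_C = 1/(ωC) = 1530 Ω
Branch 1 (R+jX_L): Z₁ = 7960 + j932 Ω, |Z₁| = 8010 Ω
Branch 2 (−jX_C): Z₂ = −j1530 Ω
Parallel: Z = Z₁Z₂/(Z₁+Z₂), |Z| = 1530 Ω, ∠Z = -79.1°

-79.1°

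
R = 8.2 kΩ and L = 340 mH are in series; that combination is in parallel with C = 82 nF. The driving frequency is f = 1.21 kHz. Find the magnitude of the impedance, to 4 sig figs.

1670 Ω

ω = 2πf = 7603 rad/s
X_L = ωL = 2585 Ω
X_C = 1/(ωC) = 1604 Ω
Branch 1 (R+jX_L): Z₁ = 8200 + j2585 Ω, |Z₁| = 8598 Ω
Branch 2 (−jX_C): Z₂ = −j1604 Ω
Parallel: Z = Z₁Z₂/(Z₁+Z₂), |Z| = 1670 Ω, ∠Z = -79.32°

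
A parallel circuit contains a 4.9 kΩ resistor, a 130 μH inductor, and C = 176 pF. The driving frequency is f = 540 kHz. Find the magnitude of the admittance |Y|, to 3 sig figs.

1.68 mS

ω = 2πf = 3.393e+06 rad/s
X_L = ωL = 441 Ω
X_C = 1/(ωC) = 1670 Ω
Parallel: admittances add. Y = 1/R + 1/(jωL) + jωC
Y = (0.000204 − j0.00167) S
|Y| = 0.00168 S → |Z| = 1/|Y| = 594 Ω, ∠Z = −∠Y = 83.0°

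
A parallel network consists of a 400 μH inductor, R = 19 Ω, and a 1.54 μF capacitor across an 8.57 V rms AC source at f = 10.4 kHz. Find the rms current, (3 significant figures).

699 mA

ω = 2πf = 65350 rad/s
X_L = ωL = 26.1 Ω
X_C = 1/(ωC) = 9.94 Ω
Parallel: admittances add. Y = 1/R + 1/(jωL) + jωC
Y = (0.0526 + j0.0624) S
|Y| = 0.0816 S → |Z| = 1/|Y| = 12.3 Ω, ∠Z = −∠Y = -49.8°
I = V/|Z| = 8.57/12.3 = 699 mA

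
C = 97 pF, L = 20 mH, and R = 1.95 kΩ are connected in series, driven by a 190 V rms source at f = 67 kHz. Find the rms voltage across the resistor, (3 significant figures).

22.9 V

ω = 2πf = 421000 rad/s
X_L = ωL = 8420 Ω
X_C = 1/(ωC) = 24500 Ω
Net reactance X = X_L − X_C = -16100 Ω
Z = 1950 − j16100 Ω
|Z| = √(1950² + 16100²) = 16200 Ω
I = V/|Z| = 11.7 mA
V_R = I·|Z_R| = 0.0117 × 1950 = 22.9 V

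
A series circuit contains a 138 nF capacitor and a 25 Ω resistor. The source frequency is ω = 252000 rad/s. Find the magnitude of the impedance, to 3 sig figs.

X_C = 1/(ωC) = 28.8 Ω
Z = 25.0 − j28.8 Ω
|Z| = √(25.0² + 28.8²) = 38.1 Ω

38.1 Ω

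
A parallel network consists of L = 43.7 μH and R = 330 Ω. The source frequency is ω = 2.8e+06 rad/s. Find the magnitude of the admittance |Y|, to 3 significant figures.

X_L = ωL = 122 Ω
Parallel: admittances add. Y = 1/R + 1/(jωL)
Y = (0.00303 − j0.00817) S
|Y| = 0.00872 S → |Z| = 1/|Y| = 115 Ω, ∠Z = −∠Y = 69.7°

8.72 mS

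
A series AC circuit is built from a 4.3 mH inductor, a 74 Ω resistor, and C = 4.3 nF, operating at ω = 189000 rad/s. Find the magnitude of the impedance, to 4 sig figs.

424.3 Ω

X_L = ωL = 812.7 Ω
X_C = 1/(ωC) = 1230 Ω
Net reactance X = X_L − X_C = -417.8 Ω
Z = 74.00 − j417.8 Ω
|Z| = √(74.00² + 417.8²) = 424.3 Ω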